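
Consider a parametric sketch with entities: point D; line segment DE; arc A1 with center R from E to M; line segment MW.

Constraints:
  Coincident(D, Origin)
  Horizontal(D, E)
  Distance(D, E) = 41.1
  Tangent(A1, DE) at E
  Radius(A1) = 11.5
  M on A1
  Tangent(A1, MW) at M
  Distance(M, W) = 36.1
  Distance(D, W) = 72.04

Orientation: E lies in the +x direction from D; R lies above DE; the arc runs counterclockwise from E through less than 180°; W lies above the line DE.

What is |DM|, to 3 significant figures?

53.7

D is at the origin; D and E share the same y with |DE| = 41.1 and E on the +x side, so E = (41.1, 0.00). A1 meets DE tangentially, so RE is at right angles to DE, so R = E + (0, 11.5) = (41.1, 11.5). Since RM ⟂ MW (tangency), |RW| = √(11.5² + 36.1²) = 37.9 regardless of where M sits on A1. So W lies on both circle(D, 72.04) and circle(R, 37.9); the above-DE intersection is W = (54.7, 46.9). M is the foot of the tangent from W: M = (52.6, 10.8).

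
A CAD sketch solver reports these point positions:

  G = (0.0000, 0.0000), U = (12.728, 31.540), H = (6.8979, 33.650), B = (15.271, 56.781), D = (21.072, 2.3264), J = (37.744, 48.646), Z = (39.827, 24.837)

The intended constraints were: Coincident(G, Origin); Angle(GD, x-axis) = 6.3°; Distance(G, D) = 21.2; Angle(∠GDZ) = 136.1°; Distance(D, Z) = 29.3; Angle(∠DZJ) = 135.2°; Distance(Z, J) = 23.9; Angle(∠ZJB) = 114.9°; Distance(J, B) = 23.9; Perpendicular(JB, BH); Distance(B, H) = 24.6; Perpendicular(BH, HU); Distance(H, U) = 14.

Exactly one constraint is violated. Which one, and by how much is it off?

Distance(H, U) = 14 — off by 7.80.

G = (0.00, 0.00) ✓; GD at 6.300° ✓; |GD| = 21.20 ✓; ∠GDZ = 136.1° ✓; |DZ| = 29.30 ✓; ∠DZJ = 135.2° ✓; |ZJ| = 23.90 ✓; ∠ZJB = 114.9° ✓; |JB| = 23.90 ✓; ∠(JB, BH) = 90.00° ✓; |BH| = 24.60 ✓; ∠(BH, HU) = 90.00° ✓; |HU| = 6.200 ✗.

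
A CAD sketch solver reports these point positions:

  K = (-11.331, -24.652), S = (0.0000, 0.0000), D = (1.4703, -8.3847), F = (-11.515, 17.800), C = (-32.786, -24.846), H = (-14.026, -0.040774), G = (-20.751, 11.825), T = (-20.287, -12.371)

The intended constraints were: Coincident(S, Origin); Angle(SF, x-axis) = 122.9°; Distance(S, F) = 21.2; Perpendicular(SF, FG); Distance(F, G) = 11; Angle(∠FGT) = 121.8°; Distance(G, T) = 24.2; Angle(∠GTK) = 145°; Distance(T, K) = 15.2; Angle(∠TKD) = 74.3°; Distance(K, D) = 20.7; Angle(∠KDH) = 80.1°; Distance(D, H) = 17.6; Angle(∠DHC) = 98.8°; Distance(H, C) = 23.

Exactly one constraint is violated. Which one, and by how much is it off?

Distance(H, C) = 23 — off by 8.10.

S = (0.00, 0.00) ✓; SF at 122.9° ✓; |SF| = 21.20 ✓; ∠(SF, FG) = 90.00° ✓; |FG| = 11.00 ✓; ∠FGT = 121.8° ✓; |GT| = 24.20 ✓; ∠GTK = 145.0° ✓; |TK| = 15.20 ✓; ∠TKD = 74.30° ✓; |KD| = 20.70 ✓; ∠KDH = 80.10° ✓; |DH| = 17.60 ✓; ∠DHC = 98.80° ✓; |HC| = 31.10 ✗.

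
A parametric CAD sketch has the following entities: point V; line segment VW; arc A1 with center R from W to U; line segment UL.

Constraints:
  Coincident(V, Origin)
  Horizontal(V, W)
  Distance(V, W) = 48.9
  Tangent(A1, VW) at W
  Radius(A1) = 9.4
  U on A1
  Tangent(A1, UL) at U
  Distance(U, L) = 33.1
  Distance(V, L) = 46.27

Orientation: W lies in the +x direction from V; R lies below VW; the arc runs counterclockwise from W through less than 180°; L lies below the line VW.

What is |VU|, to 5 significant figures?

40.590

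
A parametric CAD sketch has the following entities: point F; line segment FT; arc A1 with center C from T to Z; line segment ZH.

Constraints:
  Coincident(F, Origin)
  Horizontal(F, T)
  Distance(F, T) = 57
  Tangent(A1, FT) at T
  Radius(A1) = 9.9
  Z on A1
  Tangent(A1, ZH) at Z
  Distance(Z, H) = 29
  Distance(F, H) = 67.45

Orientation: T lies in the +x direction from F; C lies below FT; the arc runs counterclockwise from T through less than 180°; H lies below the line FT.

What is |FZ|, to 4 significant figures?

48.90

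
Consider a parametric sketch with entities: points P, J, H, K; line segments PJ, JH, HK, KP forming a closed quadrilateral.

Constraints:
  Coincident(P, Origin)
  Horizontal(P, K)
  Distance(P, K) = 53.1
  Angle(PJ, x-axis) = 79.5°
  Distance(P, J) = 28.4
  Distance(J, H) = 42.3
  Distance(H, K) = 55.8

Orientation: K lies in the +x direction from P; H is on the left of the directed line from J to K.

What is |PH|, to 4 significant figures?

66.26

P is at the origin; P and K share the same y with |PK| = 53.1 and K in +x, so K = (53.1, 0). PJ runs at 79.5° with |PJ| = 28.4, so J = (5.175, 27.92). H is determined by |JH| = 42.3 and |HK| = 55.8 together: it lies at the intersection of circle(J, 42.3) and circle(K, 55.8). With |JK| = 55.47, the foot of the radical line on JK is 15.79 from J and the perpendicular offset is √(42.3² − 15.79²) = 39.24. Taking the left-of-JK solution: H = (38.58, 53.88).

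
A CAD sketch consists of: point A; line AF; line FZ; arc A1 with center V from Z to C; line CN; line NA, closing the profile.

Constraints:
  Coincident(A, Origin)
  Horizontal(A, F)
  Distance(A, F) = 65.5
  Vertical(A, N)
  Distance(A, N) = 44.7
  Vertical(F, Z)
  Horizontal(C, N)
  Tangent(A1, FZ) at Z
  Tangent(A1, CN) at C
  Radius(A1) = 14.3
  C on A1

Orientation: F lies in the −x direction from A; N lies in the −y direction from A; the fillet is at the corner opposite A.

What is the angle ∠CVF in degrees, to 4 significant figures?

154.8°

A is at the origin; A and F share the same y with |AF| = 65.5 and F on the −x side, so F = (-65.50, 0.000). A and N share the same x with |AN| = 44.7 and N on the −y side, so N = (0.000, -44.70). The virtual corner opposite A is at (-65.50, -44.70). Since A1 is tangent to FZ there, VZ ⟂ FZ and A1 meets CN tangentially, so VC is at right angles to CN, with radius 14.3, so the center V sits 14.3 in from both sides at V = (-51.20, -30.40). That places the tangent points at Z = (-65.50, -30.40) on FZ and C = (-51.20, -44.70) on CN. Then cos ∠CVF = VC·VF / (|VC||VF|), giving 154.8°.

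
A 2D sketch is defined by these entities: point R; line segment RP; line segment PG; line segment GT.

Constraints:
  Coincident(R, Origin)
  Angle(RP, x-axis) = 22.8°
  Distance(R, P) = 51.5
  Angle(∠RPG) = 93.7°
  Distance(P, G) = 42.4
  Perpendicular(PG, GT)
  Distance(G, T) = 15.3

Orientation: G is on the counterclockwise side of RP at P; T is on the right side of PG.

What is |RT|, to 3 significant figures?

80.9

∠RPG = 93.7°, so PG runs at 22.8° + (180° − 93.7°) = 109° from the x-axis; with |PG| = 42.4, G = P + 42.4·(cos 109°, sin 109°) = (33.6, 60.0). The perpendicularity gives GT at right angles to PG; with |GT| = 15.3 on the right of PG, T = G + 15.3·(0.945, 0.327) = (48.1, 65.0). Then |RT| = |T − R| = 80.9.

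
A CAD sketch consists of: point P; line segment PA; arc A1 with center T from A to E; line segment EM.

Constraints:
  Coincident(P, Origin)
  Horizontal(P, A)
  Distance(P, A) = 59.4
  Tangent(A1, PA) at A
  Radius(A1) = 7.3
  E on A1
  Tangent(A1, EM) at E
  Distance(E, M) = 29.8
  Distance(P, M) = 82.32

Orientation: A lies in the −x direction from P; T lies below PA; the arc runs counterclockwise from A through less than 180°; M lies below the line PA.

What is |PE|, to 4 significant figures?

66.58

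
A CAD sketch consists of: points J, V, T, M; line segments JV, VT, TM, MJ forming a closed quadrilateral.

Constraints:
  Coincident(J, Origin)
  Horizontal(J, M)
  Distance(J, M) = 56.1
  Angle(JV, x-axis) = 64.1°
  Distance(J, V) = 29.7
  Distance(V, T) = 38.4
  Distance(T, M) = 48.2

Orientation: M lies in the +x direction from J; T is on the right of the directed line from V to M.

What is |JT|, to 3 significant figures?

14.8

J is at the origin; J and M share the same y with |JM| = 56.1 and M in +x, so M = (56.1, 0). JV runs at 64.1° with |JV| = 29.7, so V = (13.0, 26.7). T is determined by |VT| = 38.4 and |TM| = 48.2 together: it lies at the intersection of circle(V, 38.4) and circle(M, 48.2). With |VM| = 50.7, the foot of the radical line on VM is 17.0 from V and the perpendicular offset is √(38.4² − 17.0²) = 34.4. Taking the right-of-VM solution: T = (9.29, -11.5).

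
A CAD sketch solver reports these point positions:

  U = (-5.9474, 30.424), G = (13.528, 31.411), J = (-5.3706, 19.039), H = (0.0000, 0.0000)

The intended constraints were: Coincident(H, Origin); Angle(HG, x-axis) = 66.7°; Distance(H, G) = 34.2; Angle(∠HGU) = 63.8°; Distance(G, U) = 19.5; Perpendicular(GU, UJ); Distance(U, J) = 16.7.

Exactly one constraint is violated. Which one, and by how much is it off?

Distance(U, J) = 16.7 — off by 5.30.

H = (0.00, 0.00) ✓; HG at 66.70° ✓; |HG| = 34.20 ✓; ∠HGU = 63.80° ✓; |GU| = 19.50 ✓; ∠(GU, UJ) = 90.00° ✓; |UJ| = 11.40 ✗.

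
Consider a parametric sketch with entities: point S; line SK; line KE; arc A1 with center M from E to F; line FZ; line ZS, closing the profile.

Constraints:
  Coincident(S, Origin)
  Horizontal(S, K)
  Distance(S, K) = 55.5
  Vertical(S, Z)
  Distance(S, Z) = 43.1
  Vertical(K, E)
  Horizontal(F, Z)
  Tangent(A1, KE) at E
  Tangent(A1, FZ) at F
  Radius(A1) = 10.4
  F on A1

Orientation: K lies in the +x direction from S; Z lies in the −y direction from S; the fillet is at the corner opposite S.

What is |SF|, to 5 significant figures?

62.383

S is at the origin; S and K share the same y with |SK| = 55.5 and K on the +x side, so K = (55.500, 0.0000). SZ is vertical with |SZ| = 43.1 and Z on the −y side, so Z = (0.0000, -43.100). The virtual corner opposite S is at (55.500, -43.100). A1 meets KE tangentially, so ME is at right angles to KE and A1 meets FZ tangentially, so MF is at right angles to FZ, with radius 10.4, so the center M sits 10.4 in from both sides at M = (45.100, -32.700). That places the tangent points at E = (55.500, -32.700) on KE and F = (45.100, -43.100) on FZ. Then |SF| = |F − S| = 62.383.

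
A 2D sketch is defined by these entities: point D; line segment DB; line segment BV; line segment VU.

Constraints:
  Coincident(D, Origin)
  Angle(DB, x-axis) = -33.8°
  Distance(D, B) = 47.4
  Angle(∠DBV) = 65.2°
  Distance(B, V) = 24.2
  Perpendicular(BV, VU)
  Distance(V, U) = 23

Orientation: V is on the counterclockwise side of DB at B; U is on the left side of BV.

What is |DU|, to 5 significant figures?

20.489

∠DBV = 65.2°, so BV runs at -33.8° + (180° − 65.2°) = 81.000° from the x-axis; with |BV| = 24.2, V = B + 24.2·(cos 81.000°, sin 81.000°) = (43.174, -2.4664). The perpendicularity gives VU at right angles to BV; with |VU| = 23.0 on the left of BV, U = V + 23.0·(-0.98769, 0.15643) = (20.458, 1.1316). Then |DU| = |U − D| = 20.489.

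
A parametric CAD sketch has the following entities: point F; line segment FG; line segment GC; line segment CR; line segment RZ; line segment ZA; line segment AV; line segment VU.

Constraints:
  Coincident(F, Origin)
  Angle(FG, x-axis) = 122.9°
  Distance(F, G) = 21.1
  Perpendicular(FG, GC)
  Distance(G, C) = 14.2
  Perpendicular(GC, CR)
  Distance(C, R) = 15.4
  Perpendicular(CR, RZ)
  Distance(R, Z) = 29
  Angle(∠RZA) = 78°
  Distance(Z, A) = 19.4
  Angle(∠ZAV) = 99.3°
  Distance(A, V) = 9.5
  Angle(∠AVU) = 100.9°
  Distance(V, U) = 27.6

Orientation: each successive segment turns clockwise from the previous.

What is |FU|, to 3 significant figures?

4.08

F is at the origin; FG runs at 122.9° with length 21.1, so G = (-11.5, 17.7). FG ⟂ GC, so GC runs at 32.9°; with |GC| = 14.2, C = (0.462, 25.4). The perpendicularity gives CR at right angles to GC, so CR runs at -57.1°; with |CR| = 15.4, R = (8.83, 12.5). CR is perpendicular to RZ, so RZ runs at -147°; with |RZ| = 29.0, Z = (-15.5, -3.25). ∠RZA = 78.0° gives ZA at 111° from the x-axis; with |ZA| = 19.4, A = (-22.4, 14.9). ∠ZAV = 99.3° gives AV at 30.2° from the x-axis; with |AV| = 9.5, V = (-14.2, 19.6). ∠AVU = 100.9° gives VU at -48.9° from the x-axis; with |VU| = 27.6, U = (3.91, -1.15). Then |FU| = |U − F| = 4.08.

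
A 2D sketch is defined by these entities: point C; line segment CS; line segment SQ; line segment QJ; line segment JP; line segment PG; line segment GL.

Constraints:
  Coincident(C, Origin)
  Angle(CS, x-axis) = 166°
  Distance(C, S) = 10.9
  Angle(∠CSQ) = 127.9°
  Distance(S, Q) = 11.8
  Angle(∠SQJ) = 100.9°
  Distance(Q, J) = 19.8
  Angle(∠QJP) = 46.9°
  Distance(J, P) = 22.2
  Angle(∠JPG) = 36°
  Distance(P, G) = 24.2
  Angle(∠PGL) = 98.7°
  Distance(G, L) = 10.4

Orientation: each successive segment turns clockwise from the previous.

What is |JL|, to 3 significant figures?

8.29

∠JPG = 36.0° gives PG at 118° from the x-axis; with |PG| = 24.2, G = (-13.6, 24.2). ∠PGL = 98.7° gives GL at 36.4° from the x-axis; with |GL| = 10.4, L = (-5.18, 30.4). Then |JL| = |L − J| = 8.29.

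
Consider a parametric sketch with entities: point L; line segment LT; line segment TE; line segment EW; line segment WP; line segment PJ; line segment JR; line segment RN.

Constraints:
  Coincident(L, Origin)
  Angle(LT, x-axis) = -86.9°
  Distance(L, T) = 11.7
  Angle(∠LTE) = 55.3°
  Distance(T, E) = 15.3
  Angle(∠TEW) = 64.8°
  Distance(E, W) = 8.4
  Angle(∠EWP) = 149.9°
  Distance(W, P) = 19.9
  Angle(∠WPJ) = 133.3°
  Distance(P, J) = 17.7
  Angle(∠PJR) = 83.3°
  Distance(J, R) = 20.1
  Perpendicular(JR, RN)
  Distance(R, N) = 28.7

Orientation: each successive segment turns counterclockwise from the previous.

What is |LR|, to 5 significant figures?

25.907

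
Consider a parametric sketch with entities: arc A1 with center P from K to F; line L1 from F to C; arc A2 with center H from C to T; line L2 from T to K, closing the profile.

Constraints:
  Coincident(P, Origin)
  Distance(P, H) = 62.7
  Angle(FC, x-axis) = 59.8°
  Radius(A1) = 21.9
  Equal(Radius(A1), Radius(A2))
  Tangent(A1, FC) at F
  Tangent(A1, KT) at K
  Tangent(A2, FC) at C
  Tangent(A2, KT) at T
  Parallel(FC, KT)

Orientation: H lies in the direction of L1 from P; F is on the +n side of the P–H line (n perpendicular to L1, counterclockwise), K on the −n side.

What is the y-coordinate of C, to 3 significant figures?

65.2

Tangency of A1 to both parallel lines with radius 21.9 puts F and K at P ± 21.9·n: F = (-18.9, 11.0), K = (18.9, -11.0). Equal radii place C and T the same way about H: C = H + 21.9·n = (12.6, 65.2), T = H − 21.9·n = (50.5, 43.2). So C.y = 65.2.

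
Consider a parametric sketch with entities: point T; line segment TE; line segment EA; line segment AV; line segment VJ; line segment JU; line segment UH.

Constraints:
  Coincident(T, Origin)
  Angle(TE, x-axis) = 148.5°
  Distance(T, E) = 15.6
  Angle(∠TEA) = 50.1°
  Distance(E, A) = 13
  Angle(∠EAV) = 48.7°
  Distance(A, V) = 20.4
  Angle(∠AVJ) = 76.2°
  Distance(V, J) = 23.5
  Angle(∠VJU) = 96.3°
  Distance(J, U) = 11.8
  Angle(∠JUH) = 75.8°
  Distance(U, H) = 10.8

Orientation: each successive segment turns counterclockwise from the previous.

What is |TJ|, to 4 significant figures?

28.73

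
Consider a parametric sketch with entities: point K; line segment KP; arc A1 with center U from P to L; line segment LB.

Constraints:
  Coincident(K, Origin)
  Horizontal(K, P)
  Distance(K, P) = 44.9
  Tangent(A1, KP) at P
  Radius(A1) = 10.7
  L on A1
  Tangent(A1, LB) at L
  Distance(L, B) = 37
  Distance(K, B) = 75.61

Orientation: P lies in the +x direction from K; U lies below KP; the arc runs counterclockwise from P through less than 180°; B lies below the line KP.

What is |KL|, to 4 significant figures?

40.52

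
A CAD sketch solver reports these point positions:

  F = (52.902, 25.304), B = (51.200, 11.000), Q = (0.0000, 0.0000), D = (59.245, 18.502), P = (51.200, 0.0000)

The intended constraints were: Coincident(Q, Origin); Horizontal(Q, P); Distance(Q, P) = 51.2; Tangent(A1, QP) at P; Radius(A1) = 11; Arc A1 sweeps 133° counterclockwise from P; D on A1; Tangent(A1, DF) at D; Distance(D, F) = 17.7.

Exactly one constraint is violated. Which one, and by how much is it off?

Distance(D, F) = 17.7 — off by 8.40.

Q = (0.00, 0.00) ✓; Q.y = 0.00, P.y = 0.00 ✓; |QP| = 51.20 ✓; ∠(BP, PQ) = 90.00° ✓; |BP| = 11.00 ✓; bearing(B→D) − bearing(B→P) = 133.0° ✓; |BD| = 11.00 ✓; ∠(BD, DF) = 90.00° ✓; |DF| = 9.301 ✗.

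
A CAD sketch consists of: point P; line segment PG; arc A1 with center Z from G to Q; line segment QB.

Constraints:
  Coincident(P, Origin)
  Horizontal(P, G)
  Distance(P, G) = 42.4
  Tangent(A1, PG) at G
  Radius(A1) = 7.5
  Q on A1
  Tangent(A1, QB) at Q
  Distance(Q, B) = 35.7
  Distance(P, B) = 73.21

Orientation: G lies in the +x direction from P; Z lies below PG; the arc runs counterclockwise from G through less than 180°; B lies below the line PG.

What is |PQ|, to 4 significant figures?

39.32

Checks: |ZQ| = 7.500 ✓; ∠(ZQ, QB) = 90.00° ✓; |QB| = 35.70 ✓; |PB| = 73.21 ✓.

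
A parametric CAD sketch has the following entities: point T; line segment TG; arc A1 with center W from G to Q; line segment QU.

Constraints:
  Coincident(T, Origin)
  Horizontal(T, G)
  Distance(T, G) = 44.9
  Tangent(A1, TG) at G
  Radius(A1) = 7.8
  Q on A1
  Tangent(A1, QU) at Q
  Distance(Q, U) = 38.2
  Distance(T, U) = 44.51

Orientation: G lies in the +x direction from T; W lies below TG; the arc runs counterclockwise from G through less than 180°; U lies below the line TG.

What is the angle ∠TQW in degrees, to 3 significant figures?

161°

Checks: |WQ| = 7.800 ✓; ∠(WQ, QU) = 90.00° ✓; |QU| = 38.20 ✓; |TU| = 44.51 ✓.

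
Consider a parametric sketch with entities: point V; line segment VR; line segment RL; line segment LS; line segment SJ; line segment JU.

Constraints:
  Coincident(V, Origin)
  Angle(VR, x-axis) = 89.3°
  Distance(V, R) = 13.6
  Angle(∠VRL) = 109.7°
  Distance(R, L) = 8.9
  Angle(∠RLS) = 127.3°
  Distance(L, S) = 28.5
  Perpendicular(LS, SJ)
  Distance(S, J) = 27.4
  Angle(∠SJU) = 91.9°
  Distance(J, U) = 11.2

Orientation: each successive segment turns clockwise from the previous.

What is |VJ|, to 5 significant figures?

27.946

V is at the origin; VR runs at 89.3° with length 13.6, so R = (0.16615, 13.599). ∠VRL = 109.7° gives RL at 19.000° from the x-axis; with |RL| = 8.9, L = (8.5813, 16.497). ∠RLS = 127.3° gives LS at -33.700° from the x-axis; with |LS| = 28.5, S = (32.292, 0.68348). LS is perpendicular to SJ, so SJ runs at -123.70°; with |SJ| = 27.4, J = (17.089, -22.112). Then |VJ| = |J − V| = 27.946.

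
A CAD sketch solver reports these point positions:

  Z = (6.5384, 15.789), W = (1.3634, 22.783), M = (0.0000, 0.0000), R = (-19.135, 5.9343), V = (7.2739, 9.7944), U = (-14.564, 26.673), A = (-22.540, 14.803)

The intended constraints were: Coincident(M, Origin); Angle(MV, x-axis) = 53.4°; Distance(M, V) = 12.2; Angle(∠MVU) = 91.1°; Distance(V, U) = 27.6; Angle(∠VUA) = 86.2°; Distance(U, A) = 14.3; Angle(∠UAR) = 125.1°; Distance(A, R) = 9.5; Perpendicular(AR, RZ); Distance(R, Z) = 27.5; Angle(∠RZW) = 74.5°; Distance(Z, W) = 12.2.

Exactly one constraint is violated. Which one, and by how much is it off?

Distance(Z, W) = 12.2 — off by 3.50.

M = (0.00, 0.00) ✓; MV at 53.40° ✓; |MV| = 12.20 ✓; ∠MVU = 91.10° ✓; |VU| = 27.60 ✓; ∠VUA = 86.20° ✓; |UA| = 14.30 ✓; ∠UAR = 125.1° ✓; |AR| = 9.500 ✓; ∠(AR, RZ) = 90.00° ✓; |RZ| = 27.50 ✓; ∠RZW = 74.50° ✓; |ZW| = 8.700 ✗.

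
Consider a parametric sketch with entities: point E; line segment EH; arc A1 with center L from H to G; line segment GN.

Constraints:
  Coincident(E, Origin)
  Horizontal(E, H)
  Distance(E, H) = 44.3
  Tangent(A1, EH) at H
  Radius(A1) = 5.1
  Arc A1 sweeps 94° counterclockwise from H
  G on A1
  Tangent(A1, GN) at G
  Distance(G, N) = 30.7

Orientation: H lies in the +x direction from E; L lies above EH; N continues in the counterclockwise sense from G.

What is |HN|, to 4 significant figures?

36.20

On A1, H sits at bearing -90° from L; a 94° counterclockwise sweep puts G at bearing 4°, so G = L + 5.1·(cos 4°, sin 4°) = (49.39, 5.456). The tangent condition forces LG to be normal to GN, so GN runs along (−sin 4°, cos 4°); with |GN| = 30.7, N = (47.25, 36.08). Then |HN| = |N − H| = 36.20.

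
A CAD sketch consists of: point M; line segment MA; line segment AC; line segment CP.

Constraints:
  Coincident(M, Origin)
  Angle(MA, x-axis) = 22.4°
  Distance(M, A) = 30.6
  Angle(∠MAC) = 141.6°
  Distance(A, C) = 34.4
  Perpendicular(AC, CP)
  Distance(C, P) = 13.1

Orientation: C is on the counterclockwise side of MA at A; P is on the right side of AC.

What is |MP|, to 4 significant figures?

66.63

∠MAC = 141.6°, so AC runs at 22.4° + (180° − 141.6°) = 60.80° from the x-axis; with |AC| = 34.4, C = A + 34.4·(cos 60.80°, sin 60.80°) = (45.07, 41.69). AC is perpendicular to CP; with |CP| = 13.1 on the right of AC, P = C + 13.1·(0.8729, -0.4879) = (56.51, 35.30). Then |MP| = |P − M| = 66.63.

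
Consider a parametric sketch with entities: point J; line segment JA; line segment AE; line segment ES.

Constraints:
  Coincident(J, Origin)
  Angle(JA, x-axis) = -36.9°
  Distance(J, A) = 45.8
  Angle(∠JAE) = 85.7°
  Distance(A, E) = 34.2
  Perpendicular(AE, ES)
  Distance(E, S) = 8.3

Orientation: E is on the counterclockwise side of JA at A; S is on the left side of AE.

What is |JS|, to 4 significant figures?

48.41

J is at the origin; JA runs at -36.9° with length 45.8, so A = 45.8·(cos -36.9°, sin -36.9°) = (36.63, -27.50). ∠JAE = 85.7°, so AE runs at -36.9° + (180° − 85.7°) = 57.40° from the x-axis; with |AE| = 34.2, E = A + 34.2·(cos 57.40°, sin 57.40°) = (55.05, 1.313). The perpendicularity gives ES at right angles to AE; with |ES| = 8.3 on the left of AE, S = E + 8.3·(-0.8425, 0.5388) = (48.06, 5.784). Then |JS| = |S − J| = 48.41.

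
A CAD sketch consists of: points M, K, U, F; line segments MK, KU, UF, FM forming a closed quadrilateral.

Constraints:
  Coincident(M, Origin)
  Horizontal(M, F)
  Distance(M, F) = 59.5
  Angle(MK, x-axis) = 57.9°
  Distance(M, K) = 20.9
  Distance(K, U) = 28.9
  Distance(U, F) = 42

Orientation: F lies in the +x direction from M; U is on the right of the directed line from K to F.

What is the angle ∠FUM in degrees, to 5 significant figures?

137.52°

Checks: |KU| = 28.90 ✓; |UF| = 42.00 ✓.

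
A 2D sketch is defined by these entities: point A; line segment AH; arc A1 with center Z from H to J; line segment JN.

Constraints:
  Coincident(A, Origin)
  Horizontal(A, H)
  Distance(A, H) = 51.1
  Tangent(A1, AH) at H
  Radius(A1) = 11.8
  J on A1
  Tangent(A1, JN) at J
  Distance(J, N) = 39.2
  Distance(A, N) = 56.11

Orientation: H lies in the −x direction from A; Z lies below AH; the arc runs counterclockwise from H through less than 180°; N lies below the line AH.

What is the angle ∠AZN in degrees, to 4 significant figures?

72.68°

A is at the origin; AH is horizontal with |AH| = 51.1 and H on the −x side, so H = (-51.10, 0.000). Since A1 is tangent to AH there, ZH ⟂ AH, so Z = H + (0, -11.8) = (-51.10, -11.80). Since ZJ ⟂ JN (tangency), |ZN| = √(11.8² + 39.2²) = 40.94 regardless of where J sits on A1. So N lies on both circle(A, 56.11) and circle(Z, 40.94); the below-AH intersection is N = (-30.43, -47.14). J is the foot of the tangent from N: J = (-59.14, -20.44).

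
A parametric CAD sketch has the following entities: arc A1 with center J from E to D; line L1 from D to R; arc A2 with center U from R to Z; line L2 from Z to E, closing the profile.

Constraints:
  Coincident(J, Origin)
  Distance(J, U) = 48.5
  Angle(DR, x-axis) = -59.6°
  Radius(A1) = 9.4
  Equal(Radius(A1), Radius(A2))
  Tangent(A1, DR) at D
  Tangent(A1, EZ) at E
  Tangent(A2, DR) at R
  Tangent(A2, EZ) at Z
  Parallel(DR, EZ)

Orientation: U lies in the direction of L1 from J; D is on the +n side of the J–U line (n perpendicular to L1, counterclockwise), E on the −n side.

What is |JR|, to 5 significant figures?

49.403

The slot axis is L1's direction at -59.6°, so u = (cos -59.6°, sin -59.6°) = (0.50603, -0.86251) and n = (−sin -59.6°, cos -59.6°) = (0.86251, 0.50603). J is at the origin and U lies 48.5 along u from J, so U = 48.5·u = (24.543, -41.832). Tangency of A1 to both parallel lines with radius 9.4 puts D and E at J ± 9.4·n: D = (8.1076, 4.7567), E = (-8.1076, -4.7567). Equal radii place R and Z the same way about U: R = U + 9.4·n = (32.650, -37.075), Z = U − 9.4·n = (16.435, -46.589). Then |JR| = |R − J| = 49.403.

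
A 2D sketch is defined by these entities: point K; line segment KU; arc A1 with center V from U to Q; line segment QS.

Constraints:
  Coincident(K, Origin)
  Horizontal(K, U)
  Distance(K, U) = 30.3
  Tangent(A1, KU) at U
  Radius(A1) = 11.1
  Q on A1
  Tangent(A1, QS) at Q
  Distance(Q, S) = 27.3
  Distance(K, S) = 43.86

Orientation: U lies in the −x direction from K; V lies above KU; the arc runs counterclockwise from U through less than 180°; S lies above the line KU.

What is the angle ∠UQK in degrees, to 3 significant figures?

103°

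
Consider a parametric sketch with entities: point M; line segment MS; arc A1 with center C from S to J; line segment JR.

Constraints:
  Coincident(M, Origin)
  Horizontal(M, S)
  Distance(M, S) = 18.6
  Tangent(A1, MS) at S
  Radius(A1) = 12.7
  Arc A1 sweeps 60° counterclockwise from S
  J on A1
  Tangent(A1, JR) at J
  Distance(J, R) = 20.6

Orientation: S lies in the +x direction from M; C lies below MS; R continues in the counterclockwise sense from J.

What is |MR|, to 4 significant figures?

24.34

On A1, S sits at bearing 90° from C; a 60° counterclockwise sweep puts J at bearing 150°, so J = C + 12.7·(cos 150°, sin 150°) = (7.601, -6.350). Since A1 is tangent to JR there, CJ ⟂ JR, so JR runs along (−sin 150°, cos 150°); with |JR| = 20.6, R = (-2.699, -24.19). Then |MR| = |R − M| = 24.34.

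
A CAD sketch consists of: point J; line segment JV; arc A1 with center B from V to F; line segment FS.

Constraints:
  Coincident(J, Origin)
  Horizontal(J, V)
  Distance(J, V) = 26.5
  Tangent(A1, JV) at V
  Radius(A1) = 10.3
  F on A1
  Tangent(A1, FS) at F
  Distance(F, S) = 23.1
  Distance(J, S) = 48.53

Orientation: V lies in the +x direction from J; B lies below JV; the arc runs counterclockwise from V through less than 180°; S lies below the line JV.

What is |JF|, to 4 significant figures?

25.49

J is at the origin; JV is horizontal with |JV| = 26.5 and V on the +x side, so V = (26.50, 0.000). Since A1 is tangent to JV there, BV ⟂ JV, so B = V + (0, -10.3) = (26.50, -10.30). Since BF ⟂ FS (tangency), |BS| = √(10.3² + 23.1²) = 25.29 regardless of where F sits on A1. So S lies on both circle(J, 48.53) and circle(B, 25.29); the below-JV intersection is S = (34.26, -34.37). F is the foot of the tangent from S: F = (18.83, -17.18).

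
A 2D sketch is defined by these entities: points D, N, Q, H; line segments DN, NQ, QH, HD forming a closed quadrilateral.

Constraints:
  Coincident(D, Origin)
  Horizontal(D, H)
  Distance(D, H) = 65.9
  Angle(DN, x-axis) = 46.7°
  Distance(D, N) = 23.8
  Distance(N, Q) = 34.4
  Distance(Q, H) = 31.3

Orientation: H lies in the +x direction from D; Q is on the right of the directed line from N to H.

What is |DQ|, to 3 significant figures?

37.9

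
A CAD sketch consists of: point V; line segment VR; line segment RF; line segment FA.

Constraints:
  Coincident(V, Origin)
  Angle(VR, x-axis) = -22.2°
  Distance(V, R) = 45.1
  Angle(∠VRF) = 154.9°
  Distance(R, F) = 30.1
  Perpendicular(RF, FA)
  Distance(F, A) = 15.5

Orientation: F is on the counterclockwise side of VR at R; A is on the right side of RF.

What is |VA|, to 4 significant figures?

78.94

V is at the origin; VR runs at -22.2° with length 45.1, so R = 45.1·(cos -22.2°, sin -22.2°) = (41.76, -17.04). ∠VRF = 154.9°, so RF runs at -22.2° + (180° − 154.9°) = 2.900° from the x-axis; with |RF| = 30.1, F = R + 30.1·(cos 2.900°, sin 2.900°) = (71.82, -15.52). The perpendicularity gives FA at right angles to RF; with |FA| = 15.5 on the right of RF, A = F + 15.5·(0.05059, -0.9987) = (72.60, -31.00). Then |VA| = |A − V| = 78.94.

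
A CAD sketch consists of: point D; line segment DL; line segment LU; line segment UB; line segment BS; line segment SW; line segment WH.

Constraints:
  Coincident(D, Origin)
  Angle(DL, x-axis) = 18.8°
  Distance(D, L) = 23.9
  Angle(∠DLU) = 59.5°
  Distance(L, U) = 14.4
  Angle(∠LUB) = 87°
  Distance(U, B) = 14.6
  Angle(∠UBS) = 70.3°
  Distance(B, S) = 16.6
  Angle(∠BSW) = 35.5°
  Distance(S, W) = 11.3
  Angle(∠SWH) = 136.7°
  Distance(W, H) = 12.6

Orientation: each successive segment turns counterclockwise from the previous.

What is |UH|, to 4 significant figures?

13.39

∠BSW = 35.5° gives SW at 126.5° from the x-axis; with |SW| = 11.3, W = (11.85, 9.494). ∠SWH = 136.7° gives WH at 169.8° from the x-axis; with |WH| = 12.6, H = (-0.5553, 11.73). Then |UH| = |H − U| = 13.39.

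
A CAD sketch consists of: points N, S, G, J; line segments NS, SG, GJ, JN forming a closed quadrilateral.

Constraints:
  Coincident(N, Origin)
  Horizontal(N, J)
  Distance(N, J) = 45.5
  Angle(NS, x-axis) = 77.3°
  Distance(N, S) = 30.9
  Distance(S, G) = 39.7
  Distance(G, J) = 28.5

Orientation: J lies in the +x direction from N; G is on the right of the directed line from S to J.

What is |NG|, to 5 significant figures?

19.768

N is at the origin; N and J share the same y with |NJ| = 45.5 and J in +x, so J = (45.5, 0). NS runs at 77.3° with |NS| = 30.9, so S = (6.7932, 30.144). G is determined by |SG| = 39.7 and |GJ| = 28.5 together: it lies at the intersection of circle(S, 39.7) and circle(J, 28.5). With |SJ| = 49.060, the foot of the radical line on SJ is 32.315 from S and the perpendicular offset is √(39.7² − 32.315²) = 23.062. Taking the right-of-SJ solution: G = (18.119, -7.9063).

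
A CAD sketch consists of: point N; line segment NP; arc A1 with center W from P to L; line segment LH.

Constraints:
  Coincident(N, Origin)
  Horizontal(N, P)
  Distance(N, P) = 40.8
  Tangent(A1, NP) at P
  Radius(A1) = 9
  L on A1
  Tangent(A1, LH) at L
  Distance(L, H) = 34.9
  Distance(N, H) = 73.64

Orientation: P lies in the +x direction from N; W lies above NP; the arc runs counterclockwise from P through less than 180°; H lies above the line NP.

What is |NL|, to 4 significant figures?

49.21

N is at the origin; NP is horizontal with |NP| = 40.8 and P on the +x side, so P = (40.80, 0.000). The tangent condition forces WP to be normal to NP, so W = P + (0, 9) = (40.80, 9.000). Since WL ⟂ LH (tangency), |WH| = √(9.0² + 34.9²) = 36.04 regardless of where L sits on A1. So H lies on both circle(N, 73.64) and circle(W, 36.04); the above-NP intersection is H = (63.83, 36.73). L is the foot of the tangent from H: L = (48.94, 5.160).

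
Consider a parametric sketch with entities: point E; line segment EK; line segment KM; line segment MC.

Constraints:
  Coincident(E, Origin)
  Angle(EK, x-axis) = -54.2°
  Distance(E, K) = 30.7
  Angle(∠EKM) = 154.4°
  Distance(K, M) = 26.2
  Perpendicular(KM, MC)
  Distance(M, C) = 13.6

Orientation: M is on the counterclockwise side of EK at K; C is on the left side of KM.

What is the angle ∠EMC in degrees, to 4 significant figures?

76.17°

E is at the origin; EK runs at -54.2° with length 30.7, so K = 30.7·(cos -54.2°, sin -54.2°) = (17.96, -24.90). ∠EKM = 154.4°, so KM runs at -54.2° + (180° − 154.4°) = -28.60° from the x-axis; with |KM| = 26.2, M = K + 26.2·(cos -28.60°, sin -28.60°) = (40.96, -37.44). KM ⟂ MC; with |MC| = 13.6 on the left of KM, C = M + 13.6·(0.4787, 0.8780) = (47.47, -25.50). Then cos ∠EMC = ME·MC / (|ME||MC|), giving 76.17°.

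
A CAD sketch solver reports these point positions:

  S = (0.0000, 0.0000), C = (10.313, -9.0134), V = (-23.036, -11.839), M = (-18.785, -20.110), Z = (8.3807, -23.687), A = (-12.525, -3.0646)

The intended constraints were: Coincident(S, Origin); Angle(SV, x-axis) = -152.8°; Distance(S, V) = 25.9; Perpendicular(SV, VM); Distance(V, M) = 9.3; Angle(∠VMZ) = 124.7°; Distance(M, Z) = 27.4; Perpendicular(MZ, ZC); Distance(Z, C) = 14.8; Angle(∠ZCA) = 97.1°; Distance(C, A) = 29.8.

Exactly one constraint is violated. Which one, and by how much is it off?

Distance(C, A) = 29.8 — off by 6.20.

S = (0.00, 0.00) ✓; SV at -152.8° ✓; |SV| = 25.90 ✓; ∠(SV, VM) = 90.00° ✓; |VM| = 9.299 ✓; ∠VMZ = 124.7° ✓; |MZ| = 27.40 ✓; ∠(MZ, ZC) = 90.00° ✓; |ZC| = 14.80 ✓; ∠ZCA = 97.10° ✓; |CA| = 23.60 ✗.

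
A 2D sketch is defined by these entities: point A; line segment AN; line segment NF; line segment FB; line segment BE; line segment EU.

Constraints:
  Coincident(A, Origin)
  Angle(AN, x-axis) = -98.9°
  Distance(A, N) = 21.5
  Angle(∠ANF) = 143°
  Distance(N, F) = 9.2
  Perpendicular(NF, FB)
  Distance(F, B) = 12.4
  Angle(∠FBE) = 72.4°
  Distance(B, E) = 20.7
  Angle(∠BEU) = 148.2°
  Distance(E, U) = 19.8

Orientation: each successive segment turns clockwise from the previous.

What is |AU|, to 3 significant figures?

22.7

A is at the origin; AN runs at -98.9° with length 21.5, so N = (-3.33, -21.2). ∠ANF = 143.0° gives NF at -136° from the x-axis; with |NF| = 9.2, F = (-9.93, -27.6). NF is perpendicular to FB, so FB runs at 134°; with |FB| = 12.4, B = (-18.6, -18.7). ∠FBE = 72.4° gives BE at 26.5° from the x-axis; with |BE| = 20.7, E = (-0.0372, -9.50). ∠BEU = 148.2° gives EU at -5.30° from the x-axis; with |EU| = 19.8, U = (19.7, -11.3). Then |AU| = |U − A| = 22.7.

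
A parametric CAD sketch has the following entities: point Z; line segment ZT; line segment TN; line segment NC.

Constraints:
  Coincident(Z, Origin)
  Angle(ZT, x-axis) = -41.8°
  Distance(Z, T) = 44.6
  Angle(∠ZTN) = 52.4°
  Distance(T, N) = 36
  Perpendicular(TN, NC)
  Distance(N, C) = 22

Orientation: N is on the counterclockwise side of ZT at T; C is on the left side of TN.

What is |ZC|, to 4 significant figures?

15.97

Z is at the origin; ZT runs at -41.8° with length 44.6, so T = 44.6·(cos -41.8°, sin -41.8°) = (33.25, -29.73). ∠ZTN = 52.4°, so TN runs at -41.8° + (180° − 52.4°) = 85.80° from the x-axis; with |TN| = 36.0, N = T + 36.0·(cos 85.80°, sin 85.80°) = (35.88, 6.176). TN ⟂ NC; with |NC| = 22.0 on the left of TN, C = N + 22.0·(-0.9973, 0.07324) = (13.94, 7.787). Then |ZC| = |C − Z| = 15.97.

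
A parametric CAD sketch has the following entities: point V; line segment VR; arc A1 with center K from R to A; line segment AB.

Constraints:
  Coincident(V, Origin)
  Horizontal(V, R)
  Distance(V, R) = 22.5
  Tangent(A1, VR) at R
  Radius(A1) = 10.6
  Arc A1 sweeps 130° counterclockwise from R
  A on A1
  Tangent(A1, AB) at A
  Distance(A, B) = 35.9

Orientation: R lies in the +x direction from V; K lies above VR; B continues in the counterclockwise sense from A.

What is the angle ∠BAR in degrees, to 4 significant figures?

115.0°

V is at the origin; VR is horizontal with |VR| = 22.5 and R on the +x side, so R = (22.50, 0.000). The tangent condition forces KR to be normal to VR, so K = R + (0, 10.6) = (22.50, 10.60). On A1, R sits at bearing -90° from K; a 130° counterclockwise sweep puts A at bearing 40°, so A = K + 10.6·(cos 40°, sin 40°) = (30.62, 17.41). Tangency of A1 to AB means the radius KA is perpendicular to AB, so AB runs along (−sin 40°, cos 40°); with |AB| = 35.9, B = (7.544, 44.91). Then cos ∠BAR = AB·AR / (|AB||AR|), giving 115.0°.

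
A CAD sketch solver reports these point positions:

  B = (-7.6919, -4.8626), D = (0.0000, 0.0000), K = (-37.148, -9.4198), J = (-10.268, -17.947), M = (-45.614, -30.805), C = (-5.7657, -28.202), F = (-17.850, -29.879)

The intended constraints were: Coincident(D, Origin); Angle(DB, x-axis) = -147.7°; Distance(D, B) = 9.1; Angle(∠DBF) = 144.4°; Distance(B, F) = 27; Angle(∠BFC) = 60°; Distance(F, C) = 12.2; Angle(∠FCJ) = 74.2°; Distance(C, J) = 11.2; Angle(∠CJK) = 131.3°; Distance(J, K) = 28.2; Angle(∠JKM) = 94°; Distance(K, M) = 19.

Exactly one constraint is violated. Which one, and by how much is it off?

Distance(K, M) = 19 — off by 4.00.

D = (0.00, 0.00) ✓; DB at -147.7° ✓; |DB| = 9.100 ✓; ∠DBF = 144.4° ✓; |BF| = 27.00 ✓; ∠BFC = 60.00° ✓; |FC| = 12.20 ✓; ∠FCJ = 74.20° ✓; |CJ| = 11.20 ✓; ∠CJK = 131.3° ✓; |JK| = 28.20 ✓; ∠JKM = 94.00° ✓; |KM| = 23.00 ✗.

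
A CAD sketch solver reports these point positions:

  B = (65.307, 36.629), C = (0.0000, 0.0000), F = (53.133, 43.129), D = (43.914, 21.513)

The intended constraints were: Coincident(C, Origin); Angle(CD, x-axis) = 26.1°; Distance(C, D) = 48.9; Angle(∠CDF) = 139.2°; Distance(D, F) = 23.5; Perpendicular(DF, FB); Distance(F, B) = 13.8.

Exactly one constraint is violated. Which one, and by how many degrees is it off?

Perpendicular(DF, FB) — off by 5.00°.

C = (0.00, 0.00) ✓; CD at 26.10° ✓; |CD| = 48.90 ✓; ∠CDF = 139.2° ✓; |DF| = 23.50 ✓; ∠(DF, FB) = 95.00° ✗; |FB| = 13.80 ✓.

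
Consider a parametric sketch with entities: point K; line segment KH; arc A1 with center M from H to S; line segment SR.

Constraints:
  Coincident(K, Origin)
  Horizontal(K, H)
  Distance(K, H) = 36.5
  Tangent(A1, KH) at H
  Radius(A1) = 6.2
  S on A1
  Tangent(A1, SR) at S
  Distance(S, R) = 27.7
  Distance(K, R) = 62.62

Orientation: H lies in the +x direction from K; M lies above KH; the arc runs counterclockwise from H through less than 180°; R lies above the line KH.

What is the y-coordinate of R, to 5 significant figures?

25.748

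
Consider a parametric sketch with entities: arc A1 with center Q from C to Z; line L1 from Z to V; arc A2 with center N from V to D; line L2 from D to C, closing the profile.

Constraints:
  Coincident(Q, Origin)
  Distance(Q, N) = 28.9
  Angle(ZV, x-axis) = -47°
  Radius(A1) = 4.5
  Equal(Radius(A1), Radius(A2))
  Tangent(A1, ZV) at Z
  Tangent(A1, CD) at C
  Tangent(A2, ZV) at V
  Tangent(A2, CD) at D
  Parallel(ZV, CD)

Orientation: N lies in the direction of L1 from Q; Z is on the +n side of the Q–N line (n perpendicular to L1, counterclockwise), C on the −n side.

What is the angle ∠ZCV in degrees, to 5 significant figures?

72.702°

Tangency of A1 to both parallel lines with radius 4.5 puts Z and C at Q ± 4.5·n: Z = (3.2911, 3.0690), C = (-3.2911, -3.0690). Equal radii place V and D the same way about N: V = N + 4.5·n = (23.001, -18.067), D = N − 4.5·n = (16.419, -24.205). Then cos ∠ZCV = CZ·CV / (|CZ||CV|), giving 72.702°.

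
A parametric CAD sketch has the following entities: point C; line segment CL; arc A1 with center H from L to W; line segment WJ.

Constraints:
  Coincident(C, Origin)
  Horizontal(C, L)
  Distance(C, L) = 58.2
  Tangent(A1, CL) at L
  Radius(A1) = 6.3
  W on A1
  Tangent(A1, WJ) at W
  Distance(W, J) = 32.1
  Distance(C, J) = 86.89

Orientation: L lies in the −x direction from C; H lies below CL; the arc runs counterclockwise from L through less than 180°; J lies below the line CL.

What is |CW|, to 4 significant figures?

63.38

C is at the origin; C and L share the same y with |CL| = 58.2 and L on the −x side, so L = (-58.20, 0.000). Tangency of A1 to CL means the radius HL is perpendicular to CL, so H = L + (0, -6.3) = (-58.20, -6.300). Since HW ⟂ WJ (tangency), |HJ| = √(6.3² + 32.1²) = 32.71 regardless of where W sits on A1. So J lies on both circle(C, 86.89) and circle(H, 32.71); the below-CL intersection is J = (-82.00, -28.74). W is the foot of the tangent from J: W = (-63.32, -2.635).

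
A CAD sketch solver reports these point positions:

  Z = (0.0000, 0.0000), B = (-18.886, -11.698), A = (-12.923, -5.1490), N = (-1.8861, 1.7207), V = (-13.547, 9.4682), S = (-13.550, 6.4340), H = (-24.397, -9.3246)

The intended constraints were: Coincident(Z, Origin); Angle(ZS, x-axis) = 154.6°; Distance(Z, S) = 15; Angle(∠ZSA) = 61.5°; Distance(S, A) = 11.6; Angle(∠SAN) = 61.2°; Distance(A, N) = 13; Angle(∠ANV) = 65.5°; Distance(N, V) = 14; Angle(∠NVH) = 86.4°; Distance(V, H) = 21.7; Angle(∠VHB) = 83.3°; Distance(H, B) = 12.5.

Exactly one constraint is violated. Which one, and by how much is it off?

Distance(H, B) = 12.5 — off by 6.50.

Z = (0.00, 0.00) ✓; ZS at 154.6° ✓; |ZS| = 15.00 ✓; ∠ZSA = 61.50° ✓; |SA| = 11.60 ✓; ∠SAN = 61.20° ✓; |AN| = 13.00 ✓; ∠ANV = 65.50° ✓; |NV| = 14.00 ✓; ∠NVH = 86.40° ✓; |VH| = 21.70 ✓; ∠VHB = 83.30° ✓; |HB| = 6.000 ✗.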